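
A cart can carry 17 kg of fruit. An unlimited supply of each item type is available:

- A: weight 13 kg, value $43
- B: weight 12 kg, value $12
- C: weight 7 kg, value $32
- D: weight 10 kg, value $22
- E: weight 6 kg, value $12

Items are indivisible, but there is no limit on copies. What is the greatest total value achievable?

Best value-per-unit is C at 32/7, and filling with it alone uses weight 2×7=14. No mix of the others beats 2×32 = 64.

$64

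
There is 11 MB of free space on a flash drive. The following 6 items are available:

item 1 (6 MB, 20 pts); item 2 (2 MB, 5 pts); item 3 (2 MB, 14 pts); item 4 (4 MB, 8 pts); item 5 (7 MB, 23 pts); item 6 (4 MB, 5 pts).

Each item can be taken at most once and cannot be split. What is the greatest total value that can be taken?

42 pts

This is a 0/1 knapsack; check combinations near the capacity.
- item 2+item 3+item 5: size 2+2+7=11, value 5+14+23=42
- item 1+item 2+item 3: size 6+2+2=10, value 20+5+14=39
- item 3+item 5: size 2+7=9, value 14+23=37
Best: 42 pts.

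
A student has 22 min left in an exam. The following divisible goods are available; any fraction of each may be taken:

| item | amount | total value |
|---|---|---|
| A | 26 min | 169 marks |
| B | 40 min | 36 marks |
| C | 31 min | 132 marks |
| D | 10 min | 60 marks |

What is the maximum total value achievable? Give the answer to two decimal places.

Take in order of value per unit:
- A (169/26 per unit): 22 of 26 → value 22×169/26 = 143.0000, running total 143.00
Total 143.00.

143.00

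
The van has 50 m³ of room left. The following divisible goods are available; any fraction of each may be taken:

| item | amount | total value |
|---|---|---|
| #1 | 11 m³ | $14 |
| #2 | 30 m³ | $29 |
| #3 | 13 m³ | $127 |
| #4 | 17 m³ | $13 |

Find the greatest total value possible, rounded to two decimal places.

Take in order of value per unit:
- #3 (127/13 per unit): all 13 → value 127, running total 127.00
- #1 (14/11 per unit): all 11 → value 14, running total 141.00
- #2 (29/30 per unit): 26 of 30 → value 26×29/30 = 25.1333, running total 166.13
Total 166.13.

166.13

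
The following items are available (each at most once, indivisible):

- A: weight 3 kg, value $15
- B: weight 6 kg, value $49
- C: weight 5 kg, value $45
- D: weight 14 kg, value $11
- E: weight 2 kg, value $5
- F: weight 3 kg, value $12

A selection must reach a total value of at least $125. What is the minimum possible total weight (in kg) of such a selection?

19

Subsets with value ≥ 125, sorted by total weight:
- A+B+C+E+F: weight 19, value 126
- A+B+C+D+E: weight 30, value 125
- A+B+C+D+F: weight 31, value 132
- A+B+C+D+E+F: weight 33, value 137
Minimum weight: 19 kg.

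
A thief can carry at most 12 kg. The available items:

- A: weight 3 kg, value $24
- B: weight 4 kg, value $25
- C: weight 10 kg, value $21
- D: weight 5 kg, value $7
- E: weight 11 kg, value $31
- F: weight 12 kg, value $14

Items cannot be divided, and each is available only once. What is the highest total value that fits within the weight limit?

$56

Check high-value combinations within 12 kg:
- A+B+D: weight 3+4+5=12, value 24+25+7=56
- A+B: weight 3+4=7, value 24+25=49
- B+D: weight 4+5=9, value 25+7=32
- A+D: weight 3+5=8, value 24+7=31
Best: $56.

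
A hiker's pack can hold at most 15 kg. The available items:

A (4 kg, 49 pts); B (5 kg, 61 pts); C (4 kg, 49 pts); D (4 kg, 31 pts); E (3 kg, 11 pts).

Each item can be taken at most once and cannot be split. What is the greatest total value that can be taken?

Check high-value combinations within 15 kg:
- A+B+C: weight 4+5+4=13, value 49+61+49=159
- A+B+D: weight 4+5+4=13, value 49+61+31=141
- B+C+D: weight 5+4+4=13, value 61+49+31=141
- A+C+D+E: weight 4+4+4+3=15, value 49+49+31+11=140
- A+C+D: weight 4+4+4=12, value 49+49+31=129
Best: 159 pts.

159 pts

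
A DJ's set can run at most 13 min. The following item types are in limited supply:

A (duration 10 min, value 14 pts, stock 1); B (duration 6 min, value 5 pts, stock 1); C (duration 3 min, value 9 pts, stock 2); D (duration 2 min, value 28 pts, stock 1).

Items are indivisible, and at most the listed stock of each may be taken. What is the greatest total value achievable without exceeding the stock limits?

Top feasible selections:
- 2×C + 1×D: duration 8, value 46
- 1×B + 1×C + 1×D: duration 11, value 42
Best: 46 pts.

46 pts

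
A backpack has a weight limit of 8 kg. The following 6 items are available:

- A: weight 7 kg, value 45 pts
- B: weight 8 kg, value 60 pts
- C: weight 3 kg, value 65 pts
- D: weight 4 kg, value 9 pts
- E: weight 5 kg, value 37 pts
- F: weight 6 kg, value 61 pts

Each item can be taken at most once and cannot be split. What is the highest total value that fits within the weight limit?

This is a 0/1 knapsack; check combinations near the capacity.
- C+E: weight 3+5=8, value 65+37=102
- C+D: weight 3+4=7, value 65+9=74
- C: weight 3, value 65
- F: weight 6, value 61
- B: weight 8, value 60
Best: 102 pts.

102 pts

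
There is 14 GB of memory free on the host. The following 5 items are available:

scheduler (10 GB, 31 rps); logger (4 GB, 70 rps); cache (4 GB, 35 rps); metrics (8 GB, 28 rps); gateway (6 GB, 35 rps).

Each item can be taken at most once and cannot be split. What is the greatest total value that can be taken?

This is a 0/1 knapsack; check combinations near the capacity.
- logger+cache+gateway: memory 4+4+6=14, value 70+35+35=140
- logger+cache: memory 4+4=8, value 70+35=105
- logger+gateway: memory 4+6=10, value 70+35=105
Best: 140 rps.

140 rps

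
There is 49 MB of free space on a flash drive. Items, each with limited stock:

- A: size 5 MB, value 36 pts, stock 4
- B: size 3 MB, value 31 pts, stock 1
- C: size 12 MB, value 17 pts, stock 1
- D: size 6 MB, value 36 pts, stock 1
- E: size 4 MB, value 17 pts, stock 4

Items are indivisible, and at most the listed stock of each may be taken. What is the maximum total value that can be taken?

Best selections within size 49 and stock limits:
- 4×A + 1×B + 1×D + 4×E: size 45, value 279
- 4×A + 1×B + 1×D + 3×E: size 41, value 262
Best: 279 pts.

279 pts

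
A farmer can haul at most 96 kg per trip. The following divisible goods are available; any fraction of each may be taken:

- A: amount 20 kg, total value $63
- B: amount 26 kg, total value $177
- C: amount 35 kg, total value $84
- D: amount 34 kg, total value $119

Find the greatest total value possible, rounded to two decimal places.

397.40

Take in order of value per unit:
- B (177/26 per unit): all 26 → value 177, running total 177.00
- D (119/34 per unit): all 34 → value 119, running total 296.00
- A (63/20 per unit): all 20 → value 63, running total 359.00
- C (84/35 per unit): 16 of 35 → value 16×84/35 = 38.4000, running total 397.40
Total 397.40.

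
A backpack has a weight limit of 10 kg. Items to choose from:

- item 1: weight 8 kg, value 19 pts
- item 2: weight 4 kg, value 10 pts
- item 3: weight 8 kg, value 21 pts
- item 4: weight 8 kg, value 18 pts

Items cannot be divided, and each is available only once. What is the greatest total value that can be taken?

21 pts

Check high-value combinations within 10 kg:
- item 3: weight 8, value 21
- item 1: weight 8, value 19
- item 4: weight 8, value 18
- item 2: weight 4, value 10
Best: 21 pts.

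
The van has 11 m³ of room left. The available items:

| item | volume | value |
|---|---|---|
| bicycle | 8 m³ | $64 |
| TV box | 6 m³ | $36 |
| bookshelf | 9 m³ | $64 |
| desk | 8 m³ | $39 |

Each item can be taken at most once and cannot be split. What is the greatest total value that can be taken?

$64

This is a 0/1 knapsack; check combinations near the capacity.
- bicycle: volume 8, value 64
- bookshelf: volume 9, value 64
- desk: volume 8, value 39
Best: $64.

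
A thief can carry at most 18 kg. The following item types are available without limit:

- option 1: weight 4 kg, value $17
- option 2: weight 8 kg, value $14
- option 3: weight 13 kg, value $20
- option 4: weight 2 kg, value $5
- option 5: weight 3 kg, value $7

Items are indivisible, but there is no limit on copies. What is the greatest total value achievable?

$73

Best value-per-unit is option 1 at 17/4; filling with it alone gives 4×17 = 68.
Optimal mix: 4×option 1 + 1×option 4 → weight 18, value 73.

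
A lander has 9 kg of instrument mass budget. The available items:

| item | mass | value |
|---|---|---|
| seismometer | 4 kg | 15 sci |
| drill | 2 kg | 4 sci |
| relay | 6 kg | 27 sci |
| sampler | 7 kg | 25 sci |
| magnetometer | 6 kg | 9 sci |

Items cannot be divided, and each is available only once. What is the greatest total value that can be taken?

31 sci

Check high-value combinations within 9 kg:
- drill+relay: mass 2+6=8, value 4+27=31
- drill+sampler: mass 2+7=9, value 4+25=29
- relay: mass 6, value 27
Best: 31 sci.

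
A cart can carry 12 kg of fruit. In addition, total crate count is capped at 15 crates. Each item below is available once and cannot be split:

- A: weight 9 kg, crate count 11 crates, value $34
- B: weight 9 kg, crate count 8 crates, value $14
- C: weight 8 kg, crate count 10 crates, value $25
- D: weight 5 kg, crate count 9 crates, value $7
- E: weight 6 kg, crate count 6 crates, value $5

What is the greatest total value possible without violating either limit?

Feasible sets respecting both limits:
- A: weight 9, crate count 11, value 34
- C: weight 8, crate count 10, value 25
- B: weight 9, crate count 8, value 14
- D+E: weight 11, crate count 15, value 12
Best: $34.

$34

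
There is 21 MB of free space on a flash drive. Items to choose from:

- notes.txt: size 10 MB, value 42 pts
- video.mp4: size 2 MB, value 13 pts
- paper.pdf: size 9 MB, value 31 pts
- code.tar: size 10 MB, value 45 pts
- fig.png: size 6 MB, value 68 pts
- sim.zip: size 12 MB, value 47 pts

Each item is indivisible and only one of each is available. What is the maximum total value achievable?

128 pts

Check high-value combinations within 21 MB:
- video.mp4+fig.png+sim.zip: size 2+6+12=20, value 13+68+47=128
- video.mp4+code.tar+fig.png: size 2+10+6=18, value 13+45+68=126
- notes.txt+video.mp4+fig.png: size 10+2+6=18, value 42+13+68=123
- fig.png+sim.zip: size 6+12=18, value 68+47=115
- code.tar+fig.png: size 10+6=16, value 45+68=113
Best: 128 pts.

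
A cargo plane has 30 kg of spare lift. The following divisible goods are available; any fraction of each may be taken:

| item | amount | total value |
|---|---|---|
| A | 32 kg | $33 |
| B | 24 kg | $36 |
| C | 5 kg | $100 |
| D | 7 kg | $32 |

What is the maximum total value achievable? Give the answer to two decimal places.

Take in order of value per unit:
- C (100/5 per unit): all 5 → value 100, running total 100.00
- D (32/7 per unit): all 7 → value 32, running total 132.00
- B (36/24 per unit): 18 of 24 → value 18×36/24 = 27.0000, running total 159.00
Total 159.00.

159.00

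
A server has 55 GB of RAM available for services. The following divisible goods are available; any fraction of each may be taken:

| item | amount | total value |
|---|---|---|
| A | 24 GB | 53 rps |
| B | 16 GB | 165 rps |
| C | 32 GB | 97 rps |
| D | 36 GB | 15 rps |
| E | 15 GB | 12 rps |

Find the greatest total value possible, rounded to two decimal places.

Take in order of value per unit:
- B (165/16 per unit): all 16 → value 165, running total 165.00
- C (97/32 per unit): all 32 → value 97, running total 262.00
- A (53/24 per unit): 7 of 24 → value 7×53/24 = 15.4583, running total 277.46
Total 277.46.

277.46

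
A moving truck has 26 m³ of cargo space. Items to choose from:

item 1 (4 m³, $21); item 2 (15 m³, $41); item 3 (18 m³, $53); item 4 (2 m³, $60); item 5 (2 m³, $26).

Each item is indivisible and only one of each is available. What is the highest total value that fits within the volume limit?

$160

Check high-value combinations within 26 m³:
- item 1+item 3+item 4+item 5: volume 4+18+2+2=26, value 21+53+60+26=160
- item 1+item 2+item 4+item 5: volume 4+15+2+2=23, value 21+41+60+26=148
- item 3+item 4+item 5: volume 18+2+2=22, value 53+60+26=139
Best: $160.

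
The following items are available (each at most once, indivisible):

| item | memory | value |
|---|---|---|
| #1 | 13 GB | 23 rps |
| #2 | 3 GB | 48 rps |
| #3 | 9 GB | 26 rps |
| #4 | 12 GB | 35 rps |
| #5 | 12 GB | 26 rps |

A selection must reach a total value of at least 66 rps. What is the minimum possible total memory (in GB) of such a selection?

Subsets with value ≥ 66, sorted by total memory:
- #2+#3: memory 12, value 74
- #2+#4: memory 15, value 83
Minimum memory: 12 GB.

12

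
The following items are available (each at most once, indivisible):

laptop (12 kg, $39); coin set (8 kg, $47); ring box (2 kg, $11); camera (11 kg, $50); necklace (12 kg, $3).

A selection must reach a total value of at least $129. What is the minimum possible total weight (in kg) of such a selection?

31

Subsets with value ≥ 129, sorted by total weight:
- laptop+coin set+camera: weight 31, value 136
- laptop+coin set+ring box+camera: weight 33, value 147
- laptop+coin set+camera+necklace: weight 43, value 139
- laptop+coin set+ring box+camera+necklace: weight 45, value 150
Minimum weight: 31 kg.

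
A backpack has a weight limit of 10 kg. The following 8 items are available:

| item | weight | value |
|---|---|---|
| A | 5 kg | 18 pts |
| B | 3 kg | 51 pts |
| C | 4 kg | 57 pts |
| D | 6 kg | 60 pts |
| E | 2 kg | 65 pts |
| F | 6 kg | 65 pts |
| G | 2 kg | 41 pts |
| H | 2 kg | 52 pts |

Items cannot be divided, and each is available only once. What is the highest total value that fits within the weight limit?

215 pts

This is a 0/1 knapsack; check combinations near the capacity.
- C+E+G+H: weight 4+2+2+2=10, value 57+65+41+52=215
- B+E+G+H: weight 3+2+2+2=9, value 51+65+41+52=209
- E+F+H: weight 2+6+2=10, value 65+65+52=182
Best: 215 pts.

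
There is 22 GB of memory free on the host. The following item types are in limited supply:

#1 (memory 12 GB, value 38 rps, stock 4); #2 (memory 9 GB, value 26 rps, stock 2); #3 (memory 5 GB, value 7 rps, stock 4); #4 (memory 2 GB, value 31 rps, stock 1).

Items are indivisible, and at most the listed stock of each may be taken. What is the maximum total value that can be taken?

83 rps

Best selections within memory 22 and stock limits:
- 2×#2 + 1×#4: memory 20, value 83
- 1×#1 + 1×#3 + 1×#4: memory 19, value 76
- 1×#2 + 2×#3 + 1×#4: memory 21, value 71
Best: 83 rps.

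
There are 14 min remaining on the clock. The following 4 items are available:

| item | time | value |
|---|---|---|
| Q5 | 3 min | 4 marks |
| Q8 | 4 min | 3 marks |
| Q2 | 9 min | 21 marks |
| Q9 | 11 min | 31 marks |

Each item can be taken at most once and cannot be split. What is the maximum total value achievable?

This is a 0/1 knapsack; check combinations near the capacity.
- Q5+Q9: time 3+11=14, value 4+31=35
- Q9: time 11, value 31
- Q5+Q2: time 3+9=12, value 4+21=25
- Q8+Q2: time 4+9=13, value 3+21=24
- Q2: time 9, value 21
Best: 35 marks.

35 marks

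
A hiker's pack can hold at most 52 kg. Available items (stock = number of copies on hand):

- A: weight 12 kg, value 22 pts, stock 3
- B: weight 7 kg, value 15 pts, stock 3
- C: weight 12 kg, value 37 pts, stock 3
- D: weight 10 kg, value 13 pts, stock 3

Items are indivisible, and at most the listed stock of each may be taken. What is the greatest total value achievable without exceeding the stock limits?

141 pts

Top feasible selections:
- 2×B + 3×C: weight 50, value 141
- 1×A + 3×C: weight 48, value 133
Best: 141 pts.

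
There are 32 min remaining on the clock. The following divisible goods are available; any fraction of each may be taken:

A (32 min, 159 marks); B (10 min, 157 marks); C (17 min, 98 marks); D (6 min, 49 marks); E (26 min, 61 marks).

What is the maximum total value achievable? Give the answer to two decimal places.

Take in order of value per unit:
- B (157/10 per unit): all 10 → value 157, running total 157.00
- D (49/6 per unit): all 6 → value 49, running total 206.00
- C (98/17 per unit): 16 of 17 → value 16×98/17 = 92.2353, running total 298.24
Total 298.24.

298.24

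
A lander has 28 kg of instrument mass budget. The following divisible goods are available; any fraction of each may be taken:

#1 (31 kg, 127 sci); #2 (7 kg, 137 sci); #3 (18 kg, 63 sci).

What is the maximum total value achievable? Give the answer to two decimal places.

223.03

Take in order of value per unit:
- #2 (137/7 per unit): all 7 → value 137, running total 137.00
- #1 (127/31 per unit): 21 of 31 → value 21×127/31 = 86.0323, running total 223.03
Total 223.03.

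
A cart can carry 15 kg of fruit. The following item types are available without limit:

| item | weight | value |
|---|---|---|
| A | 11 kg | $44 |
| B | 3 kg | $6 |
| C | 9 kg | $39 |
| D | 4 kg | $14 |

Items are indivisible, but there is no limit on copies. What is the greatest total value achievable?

$58

Best value-per-unit is C at 39/9; filling with it alone gives 1×39 = 39.
Optimal mix: 1×A + 1×D → weight 15, value 58.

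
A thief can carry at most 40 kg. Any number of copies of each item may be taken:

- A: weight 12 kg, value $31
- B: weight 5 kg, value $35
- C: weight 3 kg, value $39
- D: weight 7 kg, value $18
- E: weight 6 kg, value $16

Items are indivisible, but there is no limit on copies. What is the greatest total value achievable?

$507

Best value-per-unit is C at 39/3, and filling with it alone uses weight 13×3=39. No mix of the others beats 13×39 = 507.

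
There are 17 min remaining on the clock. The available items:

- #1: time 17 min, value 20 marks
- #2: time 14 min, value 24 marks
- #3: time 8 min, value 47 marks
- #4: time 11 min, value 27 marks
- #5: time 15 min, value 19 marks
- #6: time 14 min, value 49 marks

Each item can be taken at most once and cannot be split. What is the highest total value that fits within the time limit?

Check high-value combinations within 17 min:
- #6: time 14, value 49
- #3: time 8, value 47
- #4: time 11, value 27
- #2: time 14, value 24
Best: 49 marks.

49 marks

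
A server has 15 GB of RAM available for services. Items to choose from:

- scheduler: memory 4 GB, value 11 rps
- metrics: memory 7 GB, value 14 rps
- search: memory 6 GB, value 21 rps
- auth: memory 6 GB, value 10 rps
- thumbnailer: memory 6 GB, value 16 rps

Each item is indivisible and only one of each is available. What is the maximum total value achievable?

37 rps

Check high-value combinations within 15 GB:
- search+thumbnailer: memory 6+6=12, value 21+16=37
- metrics+search: memory 7+6=13, value 14+21=35
- scheduler+search: memory 4+6=10, value 11+21=32
Best: 37 rps.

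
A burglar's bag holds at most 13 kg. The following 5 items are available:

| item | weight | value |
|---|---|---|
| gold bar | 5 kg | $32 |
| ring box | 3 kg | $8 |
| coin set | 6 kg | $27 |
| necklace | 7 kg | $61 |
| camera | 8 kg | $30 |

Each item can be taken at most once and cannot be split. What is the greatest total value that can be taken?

$93

Check high-value combinations within 13 kg:
- gold bar+necklace: weight 5+7=12, value 32+61=93
- coin set+necklace: weight 6+7=13, value 27+61=88
- ring box+necklace: weight 3+7=10, value 8+61=69
- gold bar+camera: weight 5+8=13, value 32+30=62
- necklace: weight 7, value 61
Best: $93.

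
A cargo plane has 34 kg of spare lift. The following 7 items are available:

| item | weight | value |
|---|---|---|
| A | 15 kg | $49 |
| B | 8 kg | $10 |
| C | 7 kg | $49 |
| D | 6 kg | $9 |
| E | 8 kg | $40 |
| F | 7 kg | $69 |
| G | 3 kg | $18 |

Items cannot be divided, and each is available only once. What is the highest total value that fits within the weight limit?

$186

Check high-value combinations within 34 kg:
- B+C+E+F+G: weight 8+7+8+7+3=33, value 10+49+40+69+18=186
- C+D+E+F+G: weight 7+6+8+7+3=31, value 49+9+40+69+18=185
- A+C+F+G: weight 15+7+7+3=32, value 49+49+69+18=185
Best: $186.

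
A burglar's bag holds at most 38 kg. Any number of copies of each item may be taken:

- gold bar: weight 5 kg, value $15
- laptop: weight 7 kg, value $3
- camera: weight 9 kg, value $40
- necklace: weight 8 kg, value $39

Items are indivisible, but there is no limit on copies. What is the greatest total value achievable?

Best value-per-unit is necklace at 39/8; filling with it alone gives 4×39 = 156.
Optimal mix: 1×gold bar + 1×camera + 3×necklace → weight 38, value 172.

$172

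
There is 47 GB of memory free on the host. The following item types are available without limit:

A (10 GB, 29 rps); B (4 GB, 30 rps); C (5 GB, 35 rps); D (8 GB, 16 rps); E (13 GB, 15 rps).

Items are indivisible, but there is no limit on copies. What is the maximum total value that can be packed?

Best value-per-unit is B at 30/4; filling with it alone gives 11×30 = 330.
Optimal mix: 8×B + 3×C → memory 47, value 345.

345 rps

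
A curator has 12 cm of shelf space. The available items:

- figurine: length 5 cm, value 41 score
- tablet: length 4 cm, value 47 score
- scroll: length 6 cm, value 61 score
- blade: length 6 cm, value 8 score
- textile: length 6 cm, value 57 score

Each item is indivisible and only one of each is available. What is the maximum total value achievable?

118 score

Check high-value combinations within 12 cm:
- scroll+textile: length 6+6=12, value 61+57=118
- tablet+scroll: length 4+6=10, value 47+61=108
- tablet+textile: length 4+6=10, value 47+57=104
- figurine+scroll: length 5+6=11, value 41+61=102
Best: 118 score.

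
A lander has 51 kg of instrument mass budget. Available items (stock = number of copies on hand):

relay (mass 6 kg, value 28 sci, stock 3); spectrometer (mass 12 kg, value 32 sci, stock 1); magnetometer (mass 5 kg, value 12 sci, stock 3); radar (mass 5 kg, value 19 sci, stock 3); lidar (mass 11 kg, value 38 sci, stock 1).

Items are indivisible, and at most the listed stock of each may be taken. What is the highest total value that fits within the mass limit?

Top feasible selections:
- 3×relay + 1×spectrometer + 2×radar + 1×lidar: mass 51, value 192
- 3×relay + 1×magnetometer + 3×radar + 1×lidar: mass 49, value 191
- 3×relay + 1×spectrometer + 1×magnetometer + 3×radar: mass 50, value 185
Best: 192 sci.

192 sci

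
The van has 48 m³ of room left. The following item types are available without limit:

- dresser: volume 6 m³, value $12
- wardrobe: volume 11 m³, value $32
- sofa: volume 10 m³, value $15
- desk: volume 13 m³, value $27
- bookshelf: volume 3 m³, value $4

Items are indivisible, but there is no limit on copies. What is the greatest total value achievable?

Best value-per-unit is wardrobe at 32/11; filling with it alone gives 4×32 = 128.
Optimal mix: 4×wardrobe + 1×bookshelf → volume 47, value 132.

$132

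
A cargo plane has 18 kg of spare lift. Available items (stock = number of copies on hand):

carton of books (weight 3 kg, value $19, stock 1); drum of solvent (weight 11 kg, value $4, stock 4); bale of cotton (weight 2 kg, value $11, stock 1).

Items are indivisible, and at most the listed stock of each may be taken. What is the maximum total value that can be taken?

Best selections within weight 18 and stock limits:
- 1×carton of books + 1×drum of solvent + 1×bale of cotton: weight 16, value 34
- 1×carton of books + 1×bale of cotton: weight 5, value 30
Best: $34.

$34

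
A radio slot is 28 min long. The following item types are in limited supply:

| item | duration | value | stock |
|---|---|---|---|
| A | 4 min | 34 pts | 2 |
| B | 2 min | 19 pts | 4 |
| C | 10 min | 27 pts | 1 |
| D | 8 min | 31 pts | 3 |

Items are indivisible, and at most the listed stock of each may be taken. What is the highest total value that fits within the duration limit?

175 pts

Top feasible selections:
- 2×A + 4×B + 1×D: duration 24, value 175
- 1×A + 4×B + 2×D: duration 28, value 172
- 2×A + 4×B + 1×C: duration 26, value 171
Best: 175 pts.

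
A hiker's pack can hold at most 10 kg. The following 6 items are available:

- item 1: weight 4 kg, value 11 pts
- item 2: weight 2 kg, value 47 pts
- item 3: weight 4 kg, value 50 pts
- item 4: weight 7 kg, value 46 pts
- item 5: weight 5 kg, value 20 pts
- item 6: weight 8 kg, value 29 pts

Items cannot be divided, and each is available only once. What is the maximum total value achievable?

Check high-value combinations within 10 kg:
- item 1+item 2+item 3: weight 4+2+4=10, value 11+47+50=108
- item 2+item 3: weight 2+4=6, value 47+50=97
- item 2+item 4: weight 2+7=9, value 47+46=93
Best: 108 pts.

108 pts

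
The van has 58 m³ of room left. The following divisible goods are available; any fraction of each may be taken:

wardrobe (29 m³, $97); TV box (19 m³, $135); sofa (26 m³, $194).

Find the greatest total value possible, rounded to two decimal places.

372.48

Take in order of value per unit:
- sofa (194/26 per unit): all 26 → value 194, running total 194.00
- TV box (135/19 per unit): all 19 → value 135, running total 329.00
- wardrobe (97/29 per unit): 13 of 29 → value 13×97/29 = 43.4828, running total 372.48
Total 372.48.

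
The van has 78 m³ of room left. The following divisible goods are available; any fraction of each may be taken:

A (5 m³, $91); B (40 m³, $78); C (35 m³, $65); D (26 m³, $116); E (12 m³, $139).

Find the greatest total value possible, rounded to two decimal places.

Take in order of value per unit:
- A (91/5 per unit): all 5 → value 91, running total 91.00
- E (139/12 per unit): all 12 → value 139, running total 230.00
- D (116/26 per unit): all 26 → value 116, running total 346.00
- B (78/40 per unit): 35 of 40 → value 35×78/40 = 68.2500, running total 414.25
Total 414.25.

414.25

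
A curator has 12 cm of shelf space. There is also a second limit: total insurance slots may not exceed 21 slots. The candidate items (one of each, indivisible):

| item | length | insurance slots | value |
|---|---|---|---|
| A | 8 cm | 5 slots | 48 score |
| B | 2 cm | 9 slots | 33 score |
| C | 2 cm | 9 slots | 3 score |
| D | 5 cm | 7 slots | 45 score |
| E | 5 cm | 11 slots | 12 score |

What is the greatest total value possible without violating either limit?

Feasible sets respecting both limits:
- A+B: length 10, insurance slots 14, value 81
- B+D: length 7, insurance slots 16, value 78
- D+E: length 10, insurance slots 18, value 57
Best: 81 score.

81 score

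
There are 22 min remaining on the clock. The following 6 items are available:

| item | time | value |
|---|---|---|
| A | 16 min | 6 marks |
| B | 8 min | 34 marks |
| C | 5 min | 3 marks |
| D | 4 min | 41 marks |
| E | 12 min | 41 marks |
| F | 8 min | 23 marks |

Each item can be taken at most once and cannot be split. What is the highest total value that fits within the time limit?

Check high-value combinations within 22 min:
- B+D+F: time 8+4+8=20, value 34+41+23=98
- C+D+E: time 5+4+12=21, value 3+41+41=85
- D+E: time 4+12=16, value 41+41=82
- B+C+D: time 8+5+4=17, value 34+3+41=78
Best: 98 marks.

98 marks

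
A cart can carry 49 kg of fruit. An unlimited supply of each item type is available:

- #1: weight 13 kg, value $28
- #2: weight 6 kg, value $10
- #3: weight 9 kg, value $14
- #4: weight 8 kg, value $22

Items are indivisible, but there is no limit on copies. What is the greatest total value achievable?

Best value-per-unit is #4 at 22/8, and filling with it alone uses weight 6×8=48. No mix of the others beats 6×22 = 132.

$132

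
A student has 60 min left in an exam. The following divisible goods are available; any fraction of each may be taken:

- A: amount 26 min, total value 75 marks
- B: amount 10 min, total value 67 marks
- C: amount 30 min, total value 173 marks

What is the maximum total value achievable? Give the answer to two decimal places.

297.69

Take in order of value per unit:
- B (67/10 per unit): all 10 → value 67, running total 67.00
- C (173/30 per unit): all 30 → value 173, running total 240.00
- A (75/26 per unit): 20 of 26 → value 20×75/26 = 57.6923, running total 297.69
Total 297.69.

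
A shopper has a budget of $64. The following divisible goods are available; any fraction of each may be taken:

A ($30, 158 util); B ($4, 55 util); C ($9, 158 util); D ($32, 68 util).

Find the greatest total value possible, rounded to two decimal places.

415.63

Take in order of value per unit:
- C (158/9 per unit): all 9 → value 158, running total 158.00
- B (55/4 per unit): all 4 → value 55, running total 213.00
- A (158/30 per unit): all 30 → value 158, running total 371.00
- D (68/32 per unit): 21 of 32 → value 21×68/32 = 44.6250, running total 415.63
Total 415.63.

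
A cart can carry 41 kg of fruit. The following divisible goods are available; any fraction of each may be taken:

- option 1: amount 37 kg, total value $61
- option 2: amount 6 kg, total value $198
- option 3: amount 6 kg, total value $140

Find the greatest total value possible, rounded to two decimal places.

Take in order of value per unit:
- option 2 (198/6 per unit): all 6 → value 198, running total 198.00
- option 3 (140/6 per unit): all 6 → value 140, running total 338.00
- option 1 (61/37 per unit): 29 of 37 → value 29×61/37 = 47.8108, running total 385.81
Total 385.81.

385.81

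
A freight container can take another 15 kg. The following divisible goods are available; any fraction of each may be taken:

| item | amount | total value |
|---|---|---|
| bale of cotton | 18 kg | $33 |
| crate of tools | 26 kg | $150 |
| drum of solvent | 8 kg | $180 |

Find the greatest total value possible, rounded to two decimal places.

Take in order of value per unit:
- drum of solvent (180/8 per unit): all 8 → value 180, running total 180.00
- crate of tools (150/26 per unit): 7 of 26 → value 7×150/26 = 40.3846, running total 220.38
Total 220.38.

220.38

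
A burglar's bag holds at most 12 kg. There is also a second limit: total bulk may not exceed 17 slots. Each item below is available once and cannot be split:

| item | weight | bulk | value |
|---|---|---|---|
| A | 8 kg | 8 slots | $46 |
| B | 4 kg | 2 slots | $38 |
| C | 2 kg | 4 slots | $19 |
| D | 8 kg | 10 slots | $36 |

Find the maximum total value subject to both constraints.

Feasible sets respecting both limits:
- A+B: weight 12, bulk 10, value 84
- B+D: weight 12, bulk 12, value 74
- A+C: weight 10, bulk 12, value 65
Best: $84.

$84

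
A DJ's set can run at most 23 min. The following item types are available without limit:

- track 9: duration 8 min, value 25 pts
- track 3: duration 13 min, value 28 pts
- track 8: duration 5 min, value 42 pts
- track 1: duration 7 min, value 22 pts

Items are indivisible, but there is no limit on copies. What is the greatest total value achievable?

Best value-per-unit is track 8 at 42/5, and filling with it alone uses duration 4×5=20. No mix of the others beats 4×42 = 168.

168 pts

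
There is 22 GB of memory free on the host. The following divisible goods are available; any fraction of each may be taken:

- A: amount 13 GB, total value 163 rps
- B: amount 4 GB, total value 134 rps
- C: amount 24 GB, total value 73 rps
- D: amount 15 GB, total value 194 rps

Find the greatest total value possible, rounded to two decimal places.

Take in order of value per unit:
- B (134/4 per unit): all 4 → value 134, running total 134.00
- D (194/15 per unit): all 15 → value 194, running total 328.00
- A (163/13 per unit): 3 of 13 → value 3×163/13 = 37.6154, running total 365.62
Total 365.62.

365.62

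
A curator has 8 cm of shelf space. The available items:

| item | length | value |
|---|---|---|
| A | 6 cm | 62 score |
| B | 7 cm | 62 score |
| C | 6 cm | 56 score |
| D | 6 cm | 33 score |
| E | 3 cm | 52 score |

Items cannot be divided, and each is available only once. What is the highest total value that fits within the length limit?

62 score

This is a 0/1 knapsack; check combinations near the capacity.
- A: length 6, value 62
- B: length 7, value 62
- C: length 6, value 56
- E: length 3, value 52
Best: 62 score.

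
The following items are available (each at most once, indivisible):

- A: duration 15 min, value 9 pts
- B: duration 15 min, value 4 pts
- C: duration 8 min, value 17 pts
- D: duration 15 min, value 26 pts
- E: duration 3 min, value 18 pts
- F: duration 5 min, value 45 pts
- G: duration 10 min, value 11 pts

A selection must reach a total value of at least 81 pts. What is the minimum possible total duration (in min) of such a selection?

23

Subsets with value ≥ 81, sorted by total duration:
- D+E+F: duration 23, value 89
- C+E+F+G: duration 26, value 91
Minimum duration: 23 min.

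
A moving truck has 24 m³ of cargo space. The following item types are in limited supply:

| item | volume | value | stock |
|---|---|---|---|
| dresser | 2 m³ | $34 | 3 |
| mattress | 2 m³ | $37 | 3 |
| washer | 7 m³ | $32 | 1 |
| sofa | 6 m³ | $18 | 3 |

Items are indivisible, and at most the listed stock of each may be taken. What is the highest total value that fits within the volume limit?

$249

Best selections within volume 24 and stock limits:
- 3×dresser + 3×mattress + 2×sofa: volume 24, value 249
- 3×dresser + 3×mattress + 1×washer: volume 19, value 245
- 3×dresser + 3×mattress + 1×sofa: volume 18, value 231
- 2×dresser + 3×mattress + 1×washer + 1×sofa: volume 23, value 229
Best: $249.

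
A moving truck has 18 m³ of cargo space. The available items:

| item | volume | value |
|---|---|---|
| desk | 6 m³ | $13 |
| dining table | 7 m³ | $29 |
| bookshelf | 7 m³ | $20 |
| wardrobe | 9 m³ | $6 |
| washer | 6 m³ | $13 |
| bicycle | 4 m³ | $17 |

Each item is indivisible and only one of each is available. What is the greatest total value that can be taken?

$66

Check high-value combinations within 18 m³:
- dining table+bookshelf+bicycle: volume 7+7+4=18, value 29+20+17=66
- desk+dining table+bicycle: volume 6+7+4=17, value 13+29+17=59
- dining table+washer+bicycle: volume 7+6+4=17, value 29+13+17=59
- desk+bookshelf+bicycle: volume 6+7+4=17, value 13+20+17=50
- bookshelf+washer+bicycle: volume 7+6+4=17, value 20+13+17=50
Best: $66.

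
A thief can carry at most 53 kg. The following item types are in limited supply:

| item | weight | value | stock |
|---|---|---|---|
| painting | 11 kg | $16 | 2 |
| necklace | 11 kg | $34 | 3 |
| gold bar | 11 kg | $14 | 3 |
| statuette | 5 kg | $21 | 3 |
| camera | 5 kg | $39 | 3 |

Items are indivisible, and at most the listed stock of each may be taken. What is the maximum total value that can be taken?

$248

Top feasible selections:
- 2×necklace + 3×statuette + 3×camera: weight 52, value 248
- 3×necklace + 1×statuette + 3×camera: weight 53, value 240
- 1×painting + 1×necklace + 3×statuette + 3×camera: weight 52, value 230
- 1×necklace + 1×gold bar + 3×statuette + 3×camera: weight 52, value 228
Best: $248.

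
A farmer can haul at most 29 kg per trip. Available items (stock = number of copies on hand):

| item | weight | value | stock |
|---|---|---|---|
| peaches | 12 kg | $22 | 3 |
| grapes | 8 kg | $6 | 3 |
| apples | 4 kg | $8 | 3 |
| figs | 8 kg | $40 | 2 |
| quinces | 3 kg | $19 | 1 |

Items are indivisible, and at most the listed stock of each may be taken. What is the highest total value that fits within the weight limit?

$115

Best selections within weight 29 and stock limits:
- 2×apples + 2×figs + 1×quinces: weight 27, value 115
- 1×apples + 2×figs + 1×quinces: weight 23, value 107
- 1×grapes + 2×figs + 1×quinces: weight 27, value 105
Best: $115.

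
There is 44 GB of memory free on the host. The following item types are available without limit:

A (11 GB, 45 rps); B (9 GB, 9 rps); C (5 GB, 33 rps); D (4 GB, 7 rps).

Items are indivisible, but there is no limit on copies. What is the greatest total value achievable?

271 rps

Best value-per-unit is C at 33/5; filling with it alone gives 8×33 = 264.
Optimal mix: 8×C + 1×D → memory 44, value 271.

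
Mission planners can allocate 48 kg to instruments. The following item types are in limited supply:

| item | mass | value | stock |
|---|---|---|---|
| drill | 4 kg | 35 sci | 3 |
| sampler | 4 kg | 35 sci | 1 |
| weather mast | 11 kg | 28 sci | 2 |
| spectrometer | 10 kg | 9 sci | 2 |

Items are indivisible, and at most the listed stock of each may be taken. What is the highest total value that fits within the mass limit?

Best selections within mass 48 and stock limits:
- 3×drill + 1×sampler + 2×weather mast + 1×spectrometer: mass 48, value 205
- 3×drill + 1×sampler + 2×weather mast: mass 38, value 196
- 3×drill + 1×sampler + 1×weather mast + 2×spectrometer: mass 47, value 186
- 3×drill + 1×sampler + 1×weather mast + 1×spectrometer: mass 37, value 177
Best: 205 sci.

205 sci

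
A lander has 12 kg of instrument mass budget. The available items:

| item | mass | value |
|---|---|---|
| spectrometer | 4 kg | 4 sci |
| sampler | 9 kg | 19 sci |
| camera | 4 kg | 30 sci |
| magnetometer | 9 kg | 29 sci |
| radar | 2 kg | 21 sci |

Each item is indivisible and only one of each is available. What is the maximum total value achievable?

55 sci

This is a 0/1 knapsack; check combinations near the capacity.
- spectrometer+camera+radar: mass 4+4+2=10, value 4+30+21=55
- camera+radar: mass 4+2=6, value 30+21=51
- magnetometer+radar: mass 9+2=11, value 29+21=50
Best: 55 sci.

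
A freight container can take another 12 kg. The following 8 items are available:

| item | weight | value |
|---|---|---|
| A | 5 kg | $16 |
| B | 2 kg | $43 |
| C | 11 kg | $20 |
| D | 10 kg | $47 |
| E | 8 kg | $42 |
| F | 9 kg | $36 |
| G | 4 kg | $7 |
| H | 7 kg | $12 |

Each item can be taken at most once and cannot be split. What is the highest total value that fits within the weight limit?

$90

Check high-value combinations within 12 kg:
- B+D: weight 2+10=12, value 43+47=90
- B+E: weight 2+8=10, value 43+42=85
- B+F: weight 2+9=11, value 43+36=79
- A+B+G: weight 5+2+4=11, value 16+43+7=66
Best: $90.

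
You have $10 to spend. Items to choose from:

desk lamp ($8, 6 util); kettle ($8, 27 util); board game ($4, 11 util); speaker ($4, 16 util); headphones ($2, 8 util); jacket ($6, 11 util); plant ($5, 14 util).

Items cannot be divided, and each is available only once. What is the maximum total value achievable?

35 util

Check high-value combinations within $10:
- kettle+headphones: cost 8+2=10, value 27+8=35
- board game+speaker+headphones: cost 4+4+2=10, value 11+16+8=35
- speaker+plant: cost 4+5=9, value 16+14=30
- kettle: cost 8, value 27
- board game+speaker: cost 4+4=8, value 11+16=27
Best: 35 util.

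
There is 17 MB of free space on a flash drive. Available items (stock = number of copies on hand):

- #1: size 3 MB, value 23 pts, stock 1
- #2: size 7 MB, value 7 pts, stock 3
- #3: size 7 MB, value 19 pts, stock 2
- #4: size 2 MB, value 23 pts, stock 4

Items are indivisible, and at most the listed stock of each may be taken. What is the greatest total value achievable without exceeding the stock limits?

115 pts

Best selections within size 17 and stock limits:
- 1×#1 + 4×#4: size 11, value 115
- 1×#3 + 4×#4: size 15, value 111
- 1×#1 + 1×#3 + 3×#4: size 16, value 111
- 1×#2 + 4×#4: size 15, value 99
Best: 115 pts.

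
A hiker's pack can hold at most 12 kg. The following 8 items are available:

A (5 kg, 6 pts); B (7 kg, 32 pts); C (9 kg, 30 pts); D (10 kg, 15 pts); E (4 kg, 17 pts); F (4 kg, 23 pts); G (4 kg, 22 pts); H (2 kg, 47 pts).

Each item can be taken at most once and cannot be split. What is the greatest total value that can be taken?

Check high-value combinations within 12 kg:
- F+G+H: weight 4+4+2=10, value 23+22+47=92
- E+F+H: weight 4+4+2=10, value 17+23+47=87
- E+G+H: weight 4+4+2=10, value 17+22+47=86
- B+H: weight 7+2=9, value 32+47=79
- C+H: weight 9+2=11, value 30+47=77
Best: 92 pts.

92 pts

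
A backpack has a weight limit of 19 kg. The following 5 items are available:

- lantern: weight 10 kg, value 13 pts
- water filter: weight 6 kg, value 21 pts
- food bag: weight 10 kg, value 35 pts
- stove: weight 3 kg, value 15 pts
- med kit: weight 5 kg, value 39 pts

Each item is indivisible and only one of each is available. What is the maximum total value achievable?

Check high-value combinations within 19 kg:
- food bag+stove+med kit: weight 10+3+5=18, value 35+15+39=89
- water filter+stove+med kit: weight 6+3+5=14, value 21+15+39=75
- food bag+med kit: weight 10+5=15, value 35+39=74
- water filter+food bag+stove: weight 6+10+3=19, value 21+35+15=71
Best: 89 pts.

89 pts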